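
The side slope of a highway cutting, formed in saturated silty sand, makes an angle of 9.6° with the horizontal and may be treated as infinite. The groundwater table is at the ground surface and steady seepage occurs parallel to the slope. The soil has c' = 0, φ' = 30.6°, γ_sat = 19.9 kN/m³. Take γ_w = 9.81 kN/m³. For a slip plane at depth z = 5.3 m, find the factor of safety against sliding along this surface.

FS = 1.77

With seepage parallel to the slope and the water table at the surface, the effective normal stress on the slip plane uses the buoyant unit weight γ' = γ_sat − γ_w while the driving shear stress uses γ_sat:
FS = [c' + γ' z cos²β tanφ'] / [γ_sat z sinβ cosβ]
(For c' = 0 this reduces to FS = (γ'/γ_sat)·tanφ'/tanβ.)
γ' = 19.9 − 9.81 = 10.09 kN/m³
Numerator = 0.0 + 10.09·5.3·cos²9.6°·tan30.6° = 0.0 + 10.09·5.3·0.9722·0.5914 = 30.747 kPa
Denominator = 19.9·5.3·sin9.6°·cos9.6° = 19.9·5.3·0.1668·0.9860 = 17.343 kPa
FS = 30.747 / 17.343 = 1.773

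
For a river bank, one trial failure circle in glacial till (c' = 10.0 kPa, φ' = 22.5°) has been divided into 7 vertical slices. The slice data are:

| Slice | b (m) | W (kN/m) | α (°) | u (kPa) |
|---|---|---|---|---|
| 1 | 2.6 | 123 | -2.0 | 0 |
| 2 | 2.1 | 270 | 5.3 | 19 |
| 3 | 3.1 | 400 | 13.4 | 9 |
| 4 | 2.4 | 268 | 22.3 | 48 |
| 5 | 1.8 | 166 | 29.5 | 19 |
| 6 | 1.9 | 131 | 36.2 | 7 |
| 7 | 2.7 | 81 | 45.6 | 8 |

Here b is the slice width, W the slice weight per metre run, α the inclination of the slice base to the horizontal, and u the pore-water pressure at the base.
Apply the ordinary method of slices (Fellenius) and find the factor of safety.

FS = 1.45

Ordinary method of slices: FS = Σ[c'·Δl_i + (W_i cosα_i − u_i·Δl_i)·tanφ'] / Σ W_i sinα_i, with Δl_i = b_i / cosα_i.
Slice 1: Δl = 2.6/cos(-2.0°) = 2.602 m; N'_1 = 123·cos(-2.0°) − 0·2.602 = 122.9; c'Δl = 26.02; W sinα = -4.3
Slice 2: Δl = 2.1/cos5.3° = 2.109 m; N'_2 = 270·cos5.3° − 19·2.109 = 228.8; c'Δl = 21.09; W sinα = 24.9
Slice 3: Δl = 3.1/cos13.4° = 3.187 m; N'_3 = 400·cos13.4° − 9·3.187 = 360.4; c'Δl = 31.87; W sinα = 92.7
Slice 4: Δl = 2.4/cos22.3° = 2.594 m; N'_4 = 268·cos22.3° − 48·2.594 = 123.4; c'Δl = 25.94; W sinα = 101.7
Slice 5: Δl = 1.8/cos29.5° = 2.068 m; N'_5 = 166·cos29.5° − 19·2.068 = 105.2; c'Δl = 20.68; W sinα = 81.7
Slice 6: Δl = 1.9/cos36.2° = 2.355 m; N'_6 = 131·cos36.2° − 7·2.355 = 89.2; c'Δl = 23.55; W sinα = 77.4
Slice 7: Δl = 2.7/cos45.6° = 3.859 m; N'_7 = 81·cos45.6° − 8·3.859 = 25.8; c'Δl = 38.59; W sinα = 57.9
Σc'Δl = 187.7 kN/m; ΣN' = 1055.8 kN/m; ΣW sinα = 432.0 kN/m
Resisting = 187.7 + 1055.8·tan22.5° = 187.7 + 437.3 = 625.1 kN/m
FS = 625.1 / 432.0 = 1.447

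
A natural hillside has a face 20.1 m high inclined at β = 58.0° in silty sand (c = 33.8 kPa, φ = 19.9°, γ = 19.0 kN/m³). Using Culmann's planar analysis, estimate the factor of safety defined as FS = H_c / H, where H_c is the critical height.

H_c = (4c/γ) · sinβ cosφ / [1 − cos(β − φ)]
    = (4·33.8/19.0) · sin58.0°·cos19.9° / [1 − cos38.1°]
    = 7.116 · 0.7974 / 0.2131 = 26.63 m
FS = H_c / H = 26.63 / 20.1 = 1.325

FS = 1.32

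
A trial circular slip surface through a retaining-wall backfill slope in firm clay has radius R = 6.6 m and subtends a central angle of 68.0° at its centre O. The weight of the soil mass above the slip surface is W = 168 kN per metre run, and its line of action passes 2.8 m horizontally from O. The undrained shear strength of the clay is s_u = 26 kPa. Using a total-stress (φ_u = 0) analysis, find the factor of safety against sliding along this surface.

Taking moments about the centre O, the resisting moment is provided by the undrained shear strength acting along the arc:
Arc length L_a = R·θ = 6.6·(68.0°·π/180) = 6.6·1.1868 = 7.83 m
M_R = s_u·L_a·R = 26·7.83·6.6 = 1344.1 kN·m/m
M_D = W·d = 168·2.8 = 470.4 kN·m/m
FS = M_R / M_D = 1344.1 / 470.4 = 2.857

FS = 2.86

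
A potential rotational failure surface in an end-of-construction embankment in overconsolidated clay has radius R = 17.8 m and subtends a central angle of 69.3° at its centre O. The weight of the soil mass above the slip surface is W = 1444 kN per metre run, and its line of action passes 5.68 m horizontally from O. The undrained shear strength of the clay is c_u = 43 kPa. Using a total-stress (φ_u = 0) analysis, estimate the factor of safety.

Taking moments about the centre O, the resisting moment is provided by the undrained shear strength acting along the arc:
Arc length L_a = R·θ = 17.8·(69.3°·π/180) = 17.8·1.2095 = 21.53 m
M_R = c_u·L_a·R = 43·21.53·17.8 = 16478.6 kN·m/m
M_D = W·d = 1444·5.68 = 8201.9 kN·m/m
FS = M_R / M_D = 16478.6 / 8201.9 = 2.009

FS = 2.01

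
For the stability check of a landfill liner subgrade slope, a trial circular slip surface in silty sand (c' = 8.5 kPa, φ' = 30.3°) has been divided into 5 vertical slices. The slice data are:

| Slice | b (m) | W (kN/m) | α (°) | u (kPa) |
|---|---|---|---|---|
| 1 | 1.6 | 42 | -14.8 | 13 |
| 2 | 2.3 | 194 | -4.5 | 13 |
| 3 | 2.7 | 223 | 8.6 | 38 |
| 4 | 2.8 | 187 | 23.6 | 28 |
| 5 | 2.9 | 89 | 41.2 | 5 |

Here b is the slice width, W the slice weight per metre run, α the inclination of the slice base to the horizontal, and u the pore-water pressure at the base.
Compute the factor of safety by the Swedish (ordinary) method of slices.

FS = 2.62

Ordinary method of slices: FS = Σ[c'·Δl_i + (W_i cosα_i − u_i·Δl_i)·tanφ'] / Σ W_i sinα_i, with Δl_i = b_i / cosα_i.
Slice 1: Δl = 1.6/cos(-14.8°) = 1.655 m; N'_1 = 42·cos(-14.8°) − 13·1.655 = 19.1; c'Δl = 14.07; W sinα = -10.7
Slice 2: Δl = 2.3/cos(-4.5°) = 2.307 m; N'_2 = 194·cos(-4.5°) − 13·2.307 = 163.4; c'Δl = 19.61; W sinα = -15.2
Slice 3: Δl = 2.7/cos8.6° = 2.731 m; N'_3 = 223·cos8.6° − 38·2.731 = 116.7; c'Δl = 23.21; W sinα = 33.3
Slice 4: Δl = 2.8/cos23.6° = 3.056 m; N'_4 = 187·cos23.6° − 28·3.056 = 85.8; c'Δl = 25.97; W sinα = 74.9
Slice 5: Δl = 2.9/cos41.2° = 3.854 m; N'_5 = 89·cos41.2° − 5·3.854 = 47.7; c'Δl = 32.76; W sinα = 58.6
Σc'Δl = 115.6 kN/m; ΣN' = 432.7 kN/m; ΣW sinα = 140.9 kN/m
Resisting = 115.6 + 432.7·tan30.3° = 115.6 + 252.9 = 368.5 kN/m
FS = 368.5 / 140.9 = 2.616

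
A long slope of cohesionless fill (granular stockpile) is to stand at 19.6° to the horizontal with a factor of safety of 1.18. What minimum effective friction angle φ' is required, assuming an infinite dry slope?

FS = tanφ'/tanβ ⇒ tanφ' = FS · tanβ = 1.18 · tan19.6° = 0.4202
φ' = arctan(0.4202) = 22.79°

φ' = 22.8°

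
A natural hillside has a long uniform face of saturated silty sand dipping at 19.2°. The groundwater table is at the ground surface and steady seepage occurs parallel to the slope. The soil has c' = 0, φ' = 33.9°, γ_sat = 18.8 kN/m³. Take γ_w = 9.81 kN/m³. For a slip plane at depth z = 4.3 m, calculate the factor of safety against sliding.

With seepage parallel to the slope and the water table at the surface, the effective normal stress on the slip plane uses the buoyant unit weight γ' = γ_sat − γ_w while the driving shear stress uses γ_sat:
FS = [c' + γ' z cos²β tanφ'] / [γ_sat z sinβ cosβ]
(For c' = 0 this reduces to FS = (γ'/γ_sat)·tanφ'/tanβ.)
γ' = 18.8 − 9.81 = 8.99 kN/m³
Numerator = 0.0 + 8.99·4.3·cos²19.2°·tan33.9° = 0.0 + 8.99·4.3·0.8918·0.6720 = 23.167 kPa
Denominator = 18.8·4.3·sin19.2°·cos19.2° = 18.8·4.3·0.3289·0.9444 = 25.107 kPa
FS = 23.167 / 25.107 = 0.923

FS = 0.92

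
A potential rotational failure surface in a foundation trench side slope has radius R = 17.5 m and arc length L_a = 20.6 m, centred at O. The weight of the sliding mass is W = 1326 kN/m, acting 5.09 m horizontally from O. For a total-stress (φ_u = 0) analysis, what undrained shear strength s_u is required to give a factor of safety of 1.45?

FS = s_u·L_a·R / (W·d), so s_u = FS·W·d / (L_a·R).
s_u = 1.45·1326·5.09 / (20.60·17.5) = 9786.5 / 360.50 = 27.15 kPa

s_u = 27.1 kPa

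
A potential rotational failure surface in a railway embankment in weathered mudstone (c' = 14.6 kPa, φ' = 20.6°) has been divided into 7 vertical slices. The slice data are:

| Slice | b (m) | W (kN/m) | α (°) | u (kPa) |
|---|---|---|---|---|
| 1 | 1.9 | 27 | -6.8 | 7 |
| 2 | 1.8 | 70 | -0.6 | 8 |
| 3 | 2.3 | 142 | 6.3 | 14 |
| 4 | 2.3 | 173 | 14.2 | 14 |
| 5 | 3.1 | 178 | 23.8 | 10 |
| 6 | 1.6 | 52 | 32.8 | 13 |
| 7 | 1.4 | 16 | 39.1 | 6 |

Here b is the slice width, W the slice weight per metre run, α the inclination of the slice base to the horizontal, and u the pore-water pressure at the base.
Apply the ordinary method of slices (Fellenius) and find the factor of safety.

FS = 2.44

Ordinary method of slices: FS = Σ[c'·Δl_i + (W_i cosα_i − u_i·Δl_i)·tanφ'] / Σ W_i sinα_i, with Δl_i = b_i / cosα_i.
Slice 1: Δl = 1.9/cos(-6.8°) = 1.913 m; N'_1 = 27·cos(-6.8°) − 7·1.913 = 13.4; c'Δl = 27.94; W sinα = -3.2
Slice 2: Δl = 1.8/cos(-0.6°) = 1.800 m; N'_2 = 70·cos(-0.6°) − 8·1.800 = 55.6; c'Δl = 26.28; W sinα = -0.7
Slice 3: Δl = 2.3/cos6.3° = 2.314 m; N'_3 = 142·cos6.3° − 14·2.314 = 108.7; c'Δl = 33.78; W sinα = 15.6
Slice 4: Δl = 2.3/cos14.2° = 2.372 m; N'_4 = 173·cos14.2° − 14·2.372 = 134.5; c'Δl = 34.64; W sinα = 42.4
Slice 5: Δl = 3.1/cos23.8° = 3.388 m; N'_5 = 178·cos23.8° − 10·3.388 = 129.0; c'Δl = 49.47; W sinα = 71.8
Slice 6: Δl = 1.6/cos32.8° = 1.903 m; N'_6 = 52·cos32.8° − 13·1.903 = 19.0; c'Δl = 27.79; W sinα = 28.2
Slice 7: Δl = 1.4/cos39.1° = 1.804 m; N'_7 = 16·cos39.1° − 6·1.804 = 1.6; c'Δl = 26.34; W sinα = 10.1
Σc'Δl = 226.2 kN/m; ΣN' = 461.8 kN/m; ΣW sinα = 164.2 kN/m
Resisting = 226.2 + 461.8·tan20.6° = 226.2 + 173.6 = 399.8 kN/m
FS = 399.8 / 164.2 = 2.435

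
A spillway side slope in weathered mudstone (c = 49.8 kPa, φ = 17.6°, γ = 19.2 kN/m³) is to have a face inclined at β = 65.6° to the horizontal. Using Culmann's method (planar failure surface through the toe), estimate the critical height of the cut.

Culmann's analysis gives the critical failure plane at α_cr = (β + φ)/2 = (65.6 + 17.6)/2 = 41.6°, and the critical height
H_c = (4c/γ) · sinβ cosφ / [1 − cos(β − φ)]
    = (4·49.8/19.2) · sin65.6°·cos17.6° / [1 − cos(48.0°)]
    = 10.375 · 0.9107·0.9532 / [1 − 0.6691]
    = 10.375 · 0.8681 / 0.3309
    = 27.22 m

H_c = 27.22 m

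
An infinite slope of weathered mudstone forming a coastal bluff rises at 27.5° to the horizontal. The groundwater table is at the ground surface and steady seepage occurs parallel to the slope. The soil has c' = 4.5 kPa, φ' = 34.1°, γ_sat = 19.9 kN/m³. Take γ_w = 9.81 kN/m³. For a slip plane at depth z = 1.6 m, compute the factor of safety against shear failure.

FS = 1.00

With seepage parallel to the slope and the water table at the surface, the effective normal stress on the slip plane uses the buoyant unit weight γ' = γ_sat − γ_w while the driving shear stress uses γ_sat:
FS = [c' + γ' z cos²β tanφ'] / [γ_sat z sinβ cosβ]
γ' = 19.9 − 9.81 = 10.09 kN/m³
Numerator = 4.5 + 10.09·1.6·cos²27.5°·tan34.1° = 4.5 + 10.09·1.6·0.7868·0.6771 = 13.100 kPa
Denominator = 19.9·1.6·sin27.5°·cos27.5° = 19.9·1.6·0.4617·0.8870 = 13.041 kPa
FS = 13.100 / 13.041 = 1.005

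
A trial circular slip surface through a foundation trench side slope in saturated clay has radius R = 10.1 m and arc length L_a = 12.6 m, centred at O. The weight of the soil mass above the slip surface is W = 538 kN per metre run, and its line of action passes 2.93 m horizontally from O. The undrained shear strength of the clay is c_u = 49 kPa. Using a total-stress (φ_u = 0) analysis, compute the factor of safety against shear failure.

FS = 3.96

Taking moments about the centre O, the resisting moment is provided by the undrained shear strength acting along the arc:
M_R = c_u·L_a·R = 49·12.60·10.1 = 6235.7 kN·m/m
M_D = W·d = 538·2.93 = 1576.3 kN·m/m
FS = M_R / M_D = 6235.7 / 1576.3 = 3.956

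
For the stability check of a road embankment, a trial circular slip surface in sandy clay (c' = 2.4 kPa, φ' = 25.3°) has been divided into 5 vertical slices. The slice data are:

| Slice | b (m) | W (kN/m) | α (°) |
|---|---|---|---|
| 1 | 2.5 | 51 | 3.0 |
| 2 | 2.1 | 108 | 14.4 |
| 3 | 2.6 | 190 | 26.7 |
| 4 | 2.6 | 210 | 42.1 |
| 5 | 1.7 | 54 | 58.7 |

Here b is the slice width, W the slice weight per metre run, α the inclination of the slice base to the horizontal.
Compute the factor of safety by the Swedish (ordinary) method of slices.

Ordinary method of slices: FS = Σ[c'·Δl_i + (W_i cosα_i)·tanφ'] / Σ W_i sinα_i, with Δl_i = b_i / cosα_i.
Slice 1: Δl = 2.5/cos3.0° = 2.503 m; N'_1 = 51·cos3.0° = 50.9; c'Δl = 6.01; W sinα = 2.7
Slice 2: Δl = 2.1/cos14.4° = 2.168 m; N'_2 = 108·cos14.4° = 104.6; c'Δl = 5.20; W sinα = 26.9
Slice 3: Δl = 2.6/cos26.7° = 2.910 m; N'_3 = 190·cos26.7° = 169.7; c'Δl = 6.98; W sinα = 85.4
Slice 4: Δl = 2.6/cos42.1° = 3.504 m; N'_4 = 210·cos42.1° = 155.8; c'Δl = 8.41; W sinα = 140.8
Slice 5: Δl = 1.7/cos58.7° = 3.272 m; N'_5 = 54·cos58.7° = 28.1; c'Δl = 7.85; W sinα = 46.1
Σc'Δl = 34.5 kN/m; ΣN' = 509.1 kN/m; ΣW sinα = 301.8 kN/m
Resisting = 34.5 + 509.1·tan25.3° = 34.5 + 240.7 = 275.1 kN/m
FS = 275.1 / 301.8 = 0.912

FS = 0.91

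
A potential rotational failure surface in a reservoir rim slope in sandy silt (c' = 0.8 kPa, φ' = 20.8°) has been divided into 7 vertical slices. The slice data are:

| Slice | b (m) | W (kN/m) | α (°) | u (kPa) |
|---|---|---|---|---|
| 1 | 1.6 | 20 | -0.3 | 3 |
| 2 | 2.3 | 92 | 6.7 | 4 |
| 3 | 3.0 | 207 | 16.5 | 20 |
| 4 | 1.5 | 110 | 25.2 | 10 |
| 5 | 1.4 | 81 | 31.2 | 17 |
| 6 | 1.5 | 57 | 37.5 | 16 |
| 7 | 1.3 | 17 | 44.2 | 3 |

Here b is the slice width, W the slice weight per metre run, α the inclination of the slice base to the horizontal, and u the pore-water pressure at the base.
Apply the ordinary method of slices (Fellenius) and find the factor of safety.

Ordinary method of slices: FS = Σ[c'·Δl_i + (W_i cosα_i − u_i·Δl_i)·tanφ'] / Σ W_i sinα_i, with Δl_i = b_i / cosα_i.
Slice 1: Δl = 1.6/cos(-0.3°) = 1.600 m; N'_1 = 20·cos(-0.3°) − 3·1.600 = 15.2; c'Δl = 1.28; W sinα = -0.1
Slice 2: Δl = 2.3/cos6.7° = 2.316 m; N'_2 = 92·cos6.7° − 4·2.316 = 82.1; c'Δl = 1.85; W sinα = 10.7
Slice 3: Δl = 3.0/cos16.5° = 3.129 m; N'_3 = 207·cos16.5° − 20·3.129 = 135.9; c'Δl = 2.50; W sinα = 58.8
Slice 4: Δl = 1.5/cos25.2° = 1.658 m; N'_4 = 110·cos25.2° − 10·1.658 = 83.0; c'Δl = 1.33; W sinα = 46.8
Slice 5: Δl = 1.4/cos31.2° = 1.637 m; N'_5 = 81·cos31.2° − 17·1.637 = 41.5; c'Δl = 1.31; W sinα = 42.0
Slice 6: Δl = 1.5/cos37.5° = 1.891 m; N'_6 = 57·cos37.5° − 16·1.891 = 15.0; c'Δl = 1.51; W sinα = 34.7
Slice 7: Δl = 1.3/cos44.2° = 1.813 m; N'_7 = 17·cos44.2° − 3·1.813 = 6.7; c'Δl = 1.45; W sinα = 11.9
Σc'Δl = 11.2 kN/m; ΣN' = 379.3 kN/m; ΣW sinα = 204.8 kN/m
Resisting = 11.2 + 379.3·tan20.8° = 11.2 + 144.1 = 155.3 kN/m
FS = 155.3 / 204.8 = 0.759

FS = 0.76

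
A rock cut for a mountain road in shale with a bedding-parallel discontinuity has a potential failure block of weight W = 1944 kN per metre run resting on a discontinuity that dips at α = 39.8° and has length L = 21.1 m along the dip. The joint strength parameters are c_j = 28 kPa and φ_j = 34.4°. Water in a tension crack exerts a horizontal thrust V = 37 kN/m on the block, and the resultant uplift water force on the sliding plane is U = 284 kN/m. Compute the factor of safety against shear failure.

FS = 1.10

Resolving the block weight along and normal to the plane and applying the Mohr–Coulomb strength on the joint:
N' = W cosα − U − V sinα = 1944·cos39.8° − 284 − 37·sin39.8° = 1185.9 kN/m
Driving force T = W sinα + V cosα = 1944·sin39.8° + 37·cos39.8° = 1272.8 kN/m
Resisting force R = c_j·L + N'·tanφ_j = 28·21.1 + 1185.9·tan34.4° = 590.8 + 812.0 = 1402.8 kN/m
FS = R / T = 1402.8 / 1272.8 = 1.102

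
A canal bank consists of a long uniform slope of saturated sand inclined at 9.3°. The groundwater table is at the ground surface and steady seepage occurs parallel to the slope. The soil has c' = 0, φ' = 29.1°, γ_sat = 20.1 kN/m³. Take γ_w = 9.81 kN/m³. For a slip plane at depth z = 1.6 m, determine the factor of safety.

With seepage parallel to the slope and the water table at the surface, the effective normal stress on the slip plane uses the buoyant unit weight γ' = γ_sat − γ_w while the driving shear stress uses γ_sat:
FS = [c' + γ' z cos²β tanφ'] / [γ_sat z sinβ cosβ]
(For c' = 0 this reduces to FS = (γ'/γ_sat)·tanφ'/tanβ.)
γ' = 20.1 − 9.81 = 10.29 kN/m³
Numerator = 0.0 + 10.29·1.6·cos²9.3°·tan29.1° = 0.0 + 10.29·1.6·0.9739·0.5566 = 8.924 kPa
Denominator = 20.1·1.6·sin9.3°·cos9.3° = 20.1·1.6·0.1616·0.9869 = 5.129 kPa
FS = 8.924 / 5.129 = 1.740

FS = 1.74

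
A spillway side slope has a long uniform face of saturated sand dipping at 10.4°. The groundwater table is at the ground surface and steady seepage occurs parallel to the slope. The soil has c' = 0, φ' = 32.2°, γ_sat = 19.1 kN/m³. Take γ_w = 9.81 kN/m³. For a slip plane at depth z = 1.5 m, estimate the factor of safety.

FS = 1.67

With seepage parallel to the slope and the water table at the surface, the effective normal stress on the slip plane uses the buoyant unit weight γ' = γ_sat − γ_w while the driving shear stress uses γ_sat:
FS = [c' + γ' z cos²β tanφ'] / [γ_sat z sinβ cosβ]
(For c' = 0 this reduces to FS = (γ'/γ_sat)·tanφ'/tanβ.)
γ' = 19.1 − 9.81 = 9.29 kN/m³
Numerator = 0.0 + 9.29·1.5·cos²10.4°·tan32.2° = 0.0 + 9.29·1.5·0.9674·0.6297 = 8.489 kPa
Denominator = 19.1·1.5·sin10.4°·cos10.4° = 19.1·1.5·0.1805·0.9836 = 5.087 kPa
FS = 8.489 / 5.087 = 1.669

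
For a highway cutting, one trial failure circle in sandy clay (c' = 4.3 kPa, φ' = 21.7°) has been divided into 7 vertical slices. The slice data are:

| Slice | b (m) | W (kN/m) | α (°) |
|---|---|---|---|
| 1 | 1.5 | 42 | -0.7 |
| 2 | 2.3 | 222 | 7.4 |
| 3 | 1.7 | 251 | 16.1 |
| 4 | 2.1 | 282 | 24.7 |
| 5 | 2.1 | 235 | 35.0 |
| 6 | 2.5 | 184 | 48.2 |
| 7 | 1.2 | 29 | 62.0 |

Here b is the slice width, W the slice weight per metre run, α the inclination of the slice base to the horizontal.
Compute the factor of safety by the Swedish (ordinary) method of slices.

FS = 0.98

Ordinary method of slices: FS = Σ[c'·Δl_i + (W_i cosα_i)·tanφ'] / Σ W_i sinα_i, with Δl_i = b_i / cosα_i.
Slice 1: Δl = 1.5/cos(-0.7°) = 1.500 m; N'_1 = 42·cos(-0.7°) = 42.0; c'Δl = 6.45; W sinα = -0.5
Slice 2: Δl = 2.3/cos7.4° = 2.319 m; N'_2 = 222·cos7.4° = 220.2; c'Δl = 9.97; W sinα = 28.6
Slice 3: Δl = 1.7/cos16.1° = 1.769 m; N'_3 = 251·cos16.1° = 241.2; c'Δl = 7.61; W sinα = 69.6
Slice 4: Δl = 2.1/cos24.7° = 2.311 m; N'_4 = 282·cos24.7° = 256.2; c'Δl = 9.94; W sinα = 117.8
Slice 5: Δl = 2.1/cos35.0° = 2.564 m; N'_5 = 235·cos35.0° = 192.5; c'Δl = 11.02; W sinα = 134.8
Slice 6: Δl = 2.5/cos48.2° = 3.751 m; N'_6 = 184·cos48.2° = 122.6; c'Δl = 16.13; W sinα = 137.2
Slice 7: Δl = 1.2/cos62.0° = 2.556 m; N'_7 = 29·cos62.0° = 13.6; c'Δl = 10.99; W sinα = 25.6
Σc'Δl = 72.1 kN/m; ΣN' = 1088.3 kN/m; ΣW sinα = 513.1 kN/m
Resisting = 72.1 + 1088.3·tan21.7° = 72.1 + 433.1 = 505.2 kN/m
FS = 505.2 / 513.1 = 0.985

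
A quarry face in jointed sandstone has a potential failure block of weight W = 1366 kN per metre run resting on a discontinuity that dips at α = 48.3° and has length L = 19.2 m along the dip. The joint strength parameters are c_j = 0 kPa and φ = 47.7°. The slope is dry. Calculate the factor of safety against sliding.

FS = 0.98

Resolving the block weight along and normal to the plane and applying the Mohr–Coulomb strength on the joint:
N' = W cosα = 1366·cos48.3° = 908.7 kN/m
Driving force T = W sinα = 1366·sin48.3° = 1019.9 kN/m
Resisting force R = c_j·L + N'·tanφ = 0·19.2 + 908.7·tan47.7° = 0.0 + 998.7 = 998.7 kN/m
FS = R / T = 998.7 / 1019.9 = 0.979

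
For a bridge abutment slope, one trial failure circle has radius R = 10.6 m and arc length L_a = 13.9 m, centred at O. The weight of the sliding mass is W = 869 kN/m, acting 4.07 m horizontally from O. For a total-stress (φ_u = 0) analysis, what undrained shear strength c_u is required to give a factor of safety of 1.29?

c_u = 31.0 kPa

FS = c_u·L_a·R / (W·d), so c_u = FS·W·d / (L_a·R).
c_u = 1.29·869·4.07 / (13.90·10.6) = 4562.5 / 147.34 = 30.97 kPa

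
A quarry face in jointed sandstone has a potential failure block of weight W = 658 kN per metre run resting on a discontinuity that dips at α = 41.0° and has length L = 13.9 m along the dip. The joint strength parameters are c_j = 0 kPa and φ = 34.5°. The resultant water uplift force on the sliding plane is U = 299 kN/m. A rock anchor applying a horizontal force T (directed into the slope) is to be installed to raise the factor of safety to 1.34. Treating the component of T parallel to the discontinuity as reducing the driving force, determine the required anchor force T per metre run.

T = 303 kN/m

Resolving forces along and normal to the sliding plane, with the horizontal anchor force T adding T·sinα to the effective normal force and T·cosα acting up the plane against the driving force:
FS = [c_jL + (W cosα − U + T sinα) tanφ] / [W sinα − T cosα]
Without the anchor: N' = 197.6 kN/m, driving T_d = 431.7 kN/m, resisting R = 0·13.9 + 197.6·tan34.5° = 135.8 kN/m, FS = 0.31.
Setting FS = 1.34 and solving for T:
1.34·(431.7 − T cos41.0°) = 135.8 + T sin41.0°·tan34.5°
T·(sin41.0°·tan34.5° + 1.34·cos41.0°) = 1.34·431.7 − 135.8
T·(0.6561·0.6873 + 1.34·0.7547) = 578.5 − 135.8 = 442.7
T·1.4622 = 442.7
T = 302.7 kN/m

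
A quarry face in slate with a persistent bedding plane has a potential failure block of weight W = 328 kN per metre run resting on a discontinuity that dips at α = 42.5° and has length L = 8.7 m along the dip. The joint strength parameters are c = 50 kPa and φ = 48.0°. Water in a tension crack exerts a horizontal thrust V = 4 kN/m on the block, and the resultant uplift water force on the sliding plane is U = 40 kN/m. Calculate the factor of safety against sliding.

Resolving the block weight along and normal to the plane and applying the Mohr–Coulomb strength on the joint:
N' = W cosα − U − V sinα = 328·cos42.5° − 40 − 4·sin42.5° = 199.1 kN/m
Driving force T = W sinα + V cosα = 328·sin42.5° + 4·cos42.5° = 224.5 kN/m
Resisting force R = c·L + N'·tanφ = 50·8.7 + 199.1·tan48.0° = 435.0 + 221.2 = 656.2 kN/m
FS = R / T = 656.2 / 224.5 = 2.922

FS = 2.92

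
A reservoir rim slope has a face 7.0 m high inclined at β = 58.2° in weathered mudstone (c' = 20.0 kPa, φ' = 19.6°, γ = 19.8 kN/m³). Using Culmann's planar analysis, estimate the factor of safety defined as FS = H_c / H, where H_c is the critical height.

FS = 2.12

H_c = (4c'/γ) · sinβ cosφ' / [1 − cos(β − φ')]
    = (4·20.0/19.8) · sin58.2°·cos19.6° / [1 − cos38.6°]
    = 4.040 · 0.8006 / 0.2185 = 14.81 m
FS = H_c / H = 14.81 / 7.0 = 2.115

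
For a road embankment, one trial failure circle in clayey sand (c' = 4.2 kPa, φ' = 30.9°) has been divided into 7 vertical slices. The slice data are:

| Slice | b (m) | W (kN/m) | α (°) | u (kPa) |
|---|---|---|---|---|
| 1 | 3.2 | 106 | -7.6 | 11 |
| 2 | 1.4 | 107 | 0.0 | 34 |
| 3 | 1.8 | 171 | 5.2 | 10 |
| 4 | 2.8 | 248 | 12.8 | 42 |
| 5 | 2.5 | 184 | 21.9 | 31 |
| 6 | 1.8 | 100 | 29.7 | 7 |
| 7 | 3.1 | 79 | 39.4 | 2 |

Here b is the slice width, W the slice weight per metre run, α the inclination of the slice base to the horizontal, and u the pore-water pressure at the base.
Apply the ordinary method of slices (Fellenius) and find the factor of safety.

Ordinary method of slices: FS = Σ[c'·Δl_i + (W_i cosα_i − u_i·Δl_i)·tanφ'] / Σ W_i sinα_i, with Δl_i = b_i / cosα_i.
Slice 1: Δl = 3.2/cos(-7.6°) = 3.228 m; N'_1 = 106·cos(-7.6°) − 11·3.228 = 69.6; c'Δl = 13.56; W sinα = -14.0
Slice 2: Δl = 1.4/cos0.0° = 1.400 m; N'_2 = 107·cos0.0° − 34·1.400 = 59.4; c'Δl = 5.88; W sinα = 0.0
Slice 3: Δl = 1.8/cos5.2° = 1.807 m; N'_3 = 171·cos5.2° − 10·1.807 = 152.2; c'Δl = 7.59; W sinα = 15.5
Slice 4: Δl = 2.8/cos12.8° = 2.871 m; N'_4 = 248·cos12.8° − 42·2.871 = 121.2; c'Δl = 12.06; W sinα = 54.9
Slice 5: Δl = 2.5/cos21.9° = 2.694 m; N'_5 = 184·cos21.9° − 31·2.694 = 87.2; c'Δl = 11.32; W sinα = 68.6
Slice 6: Δl = 1.8/cos29.7° = 2.072 m; N'_6 = 100·cos29.7° − 7·2.072 = 72.4; c'Δl = 8.70; W sinα = 49.5
Slice 7: Δl = 3.1/cos39.4° = 4.012 m; N'_7 = 79·cos39.4° − 2·4.012 = 53.0; c'Δl = 16.85; W sinα = 50.1
Σc'Δl = 76.0 kN/m; ΣN' = 615.0 kN/m; ΣW sinα = 224.7 kN/m
Resisting = 76.0 + 615.0·tan30.9° = 76.0 + 368.1 = 444.0 kN/m
FS = 444.0 / 224.7 = 1.976

FS = 1.98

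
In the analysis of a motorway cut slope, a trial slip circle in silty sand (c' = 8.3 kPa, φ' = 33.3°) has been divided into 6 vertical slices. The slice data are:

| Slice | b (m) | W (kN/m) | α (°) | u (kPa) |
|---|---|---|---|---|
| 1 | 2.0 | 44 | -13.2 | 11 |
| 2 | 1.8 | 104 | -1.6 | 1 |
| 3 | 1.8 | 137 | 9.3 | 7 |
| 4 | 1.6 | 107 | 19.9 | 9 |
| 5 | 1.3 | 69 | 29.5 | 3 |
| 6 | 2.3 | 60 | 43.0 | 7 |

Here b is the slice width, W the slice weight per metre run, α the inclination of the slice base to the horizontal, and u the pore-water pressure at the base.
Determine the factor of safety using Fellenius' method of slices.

Ordinary method of slices: FS = Σ[c'·Δl_i + (W_i cosα_i − u_i·Δl_i)·tanφ'] / Σ W_i sinα_i, with Δl_i = b_i / cosα_i.
Slice 1: Δl = 2.0/cos(-13.2°) = 2.054 m; N'_1 = 44·cos(-13.2°) − 11·2.054 = 20.2; c'Δl = 17.05; W sinα = -10.0
Slice 2: Δl = 1.8/cos(-1.6°) = 1.801 m; N'_2 = 104·cos(-1.6°) − 1·1.801 = 102.2; c'Δl = 14.95; W sinα = -2.9
Slice 3: Δl = 1.8/cos9.3° = 1.824 m; N'_3 = 137·cos9.3° − 7·1.824 = 122.4; c'Δl = 15.14; W sinα = 22.1
Slice 4: Δl = 1.6/cos19.9° = 1.702 m; N'_4 = 107·cos19.9° − 9·1.702 = 85.3; c'Δl = 14.12; W sinα = 36.4
Slice 5: Δl = 1.3/cos29.5° = 1.494 m; N'_5 = 69·cos29.5° − 3·1.494 = 55.6; c'Δl = 12.40; W sinα = 34.0
Slice 6: Δl = 2.3/cos43.0° = 3.145 m; N'_6 = 60·cos43.0° − 7·3.145 = 21.9; c'Δl = 26.10; W sinα = 40.9
Σc'Δl = 99.8 kN/m; ΣN' = 407.6 kN/m; ΣW sinα = 120.5 kN/m
Resisting = 99.8 + 407.6·tan33.3° = 99.8 + 267.7 = 367.5 kN/m
FS = 367.5 / 120.5 = 3.049

FS = 3.05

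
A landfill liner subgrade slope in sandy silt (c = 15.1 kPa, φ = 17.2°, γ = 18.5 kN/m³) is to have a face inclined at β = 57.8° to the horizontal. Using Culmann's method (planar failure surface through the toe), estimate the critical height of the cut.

Culmann's analysis gives the critical failure plane at α_cr = (β + φ)/2 = (57.8 + 17.2)/2 = 37.5°, and the critical height
H_c = (4c/γ) · sinβ cosφ / [1 − cos(β − φ)]
    = (4·15.1/18.5) · sin57.8°·cos17.2° / [1 − cos(40.6°)]
    = 3.265 · 0.8462·0.9553 / [1 − 0.7593]
    = 3.265 · 0.8084 / 0.2407
    = 10.96 m

H_c = 10.96 m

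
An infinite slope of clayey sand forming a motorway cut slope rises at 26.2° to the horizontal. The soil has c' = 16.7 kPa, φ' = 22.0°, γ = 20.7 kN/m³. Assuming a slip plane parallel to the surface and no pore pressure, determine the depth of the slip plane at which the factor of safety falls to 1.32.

z = 4.08 m

Setting FS = 1.32 in FS = [c' + γz cos²β tanφ'] / [γz sinβ cosβ] and solving for z:
z = c' / [γ cosβ (FS·sinβ − cosβ·tanφ')]
  = 16.7 / [20.7·cos26.2°·(1.32·sin26.2° − cos26.2°·tan22.0°)]
  = 16.7 / [20.7·0.8973·(1.32·0.4415 − 0.8973·0.4040)]
  = 16.7 / 4.0912 = 4.082 m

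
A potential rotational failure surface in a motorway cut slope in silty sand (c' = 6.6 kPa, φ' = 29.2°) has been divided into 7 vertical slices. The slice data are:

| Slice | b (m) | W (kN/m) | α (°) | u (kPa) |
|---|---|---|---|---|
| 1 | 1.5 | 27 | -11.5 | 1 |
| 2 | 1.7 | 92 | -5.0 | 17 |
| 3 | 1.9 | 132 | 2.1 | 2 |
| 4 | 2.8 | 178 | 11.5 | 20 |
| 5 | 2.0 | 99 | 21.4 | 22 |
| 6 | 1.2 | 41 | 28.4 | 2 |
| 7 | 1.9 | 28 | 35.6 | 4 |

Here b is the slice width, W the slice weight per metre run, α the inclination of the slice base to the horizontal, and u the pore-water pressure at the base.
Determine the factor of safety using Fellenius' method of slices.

FS = 3.33

Ordinary method of slices: FS = Σ[c'·Δl_i + (W_i cosα_i − u_i·Δl_i)·tanφ'] / Σ W_i sinα_i, with Δl_i = b_i / cosα_i.
Slice 1: Δl = 1.5/cos(-11.5°) = 1.531 m; N'_1 = 27·cos(-11.5°) − 1·1.531 = 24.9; c'Δl = 10.10; W sinα = -5.4
Slice 2: Δl = 1.7/cos(-5.0°) = 1.706 m; N'_2 = 92·cos(-5.0°) − 17·1.706 = 62.6; c'Δl = 11.26; W sinα = -8.0
Slice 3: Δl = 1.9/cos2.1° = 1.901 m; N'_3 = 132·cos2.1° − 2·1.901 = 128.1; c'Δl = 12.55; W sinα = 4.8
Slice 4: Δl = 2.8/cos11.5° = 2.857 m; N'_4 = 178·cos11.5° − 20·2.857 = 117.3; c'Δl = 18.86; W sinα = 35.5
Slice 5: Δl = 2.0/cos21.4° = 2.148 m; N'_5 = 99·cos21.4° − 22·2.148 = 44.9; c'Δl = 14.18; W sinα = 36.1
Slice 6: Δl = 1.2/cos28.4° = 1.364 m; N'_6 = 41·cos28.4° − 2·1.364 = 33.3; c'Δl = 9.00; W sinα = 19.5
Slice 7: Δl = 1.9/cos35.6° = 2.337 m; N'_7 = 28·cos35.6° − 4·2.337 = 13.4; c'Δl = 15.42; W sinα = 16.3
Σc'Δl = 91.4 kN/m; ΣN' = 424.6 kN/m; ΣW sinα = 98.8 kN/m
Resisting = 91.4 + 424.6·tan29.2° = 91.4 + 237.3 = 328.7 kN/m
FS = 328.7 / 98.8 = 3.325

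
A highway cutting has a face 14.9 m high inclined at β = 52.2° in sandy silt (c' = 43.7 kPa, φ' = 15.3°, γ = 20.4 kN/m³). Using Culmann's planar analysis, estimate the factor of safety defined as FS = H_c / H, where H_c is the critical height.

FS = 2.19

H_c = (4c'/γ) · sinβ cosφ' / [1 − cos(β − φ')]
    = (4·43.7/20.4) · sin52.2°·cos15.3° / [1 − cos36.9°]
    = 8.569 · 0.7621 / 0.2003 = 32.60 m
FS = H_c / H = 32.60 / 14.9 = 2.188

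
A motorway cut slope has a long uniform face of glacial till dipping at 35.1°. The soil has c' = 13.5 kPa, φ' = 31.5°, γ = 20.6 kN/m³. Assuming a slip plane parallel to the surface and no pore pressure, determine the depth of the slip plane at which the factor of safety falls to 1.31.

z = 3.18 m

Setting FS = 1.31 in FS = [c' + γz cos²β tanφ'] / [γz sinβ cosβ] and solving for z:
z = c' / [γ cosβ (FS·sinβ − cosβ·tanφ')]
  = 13.5 / [20.6·cos35.1°·(1.31·sin35.1° − cos35.1°·tan31.5°)]
  = 13.5 / [20.6·0.8181·(1.31·0.5750 − 0.8181·0.6128)]
  = 13.5 / 4.2454 = 3.180 m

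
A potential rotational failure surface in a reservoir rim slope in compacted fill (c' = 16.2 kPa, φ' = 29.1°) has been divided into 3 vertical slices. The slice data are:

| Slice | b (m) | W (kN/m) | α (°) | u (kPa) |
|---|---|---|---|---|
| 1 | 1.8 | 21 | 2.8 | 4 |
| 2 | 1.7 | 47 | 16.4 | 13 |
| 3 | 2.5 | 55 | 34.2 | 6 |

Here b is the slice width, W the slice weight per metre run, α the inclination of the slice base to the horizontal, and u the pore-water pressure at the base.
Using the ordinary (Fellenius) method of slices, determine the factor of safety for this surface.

FS = 3.14

Ordinary method of slices: FS = Σ[c'·Δl_i + (W_i cosα_i − u_i·Δl_i)·tanφ'] / Σ W_i sinα_i, with Δl_i = b_i / cosα_i.
Slice 1: Δl = 1.8/cos2.8° = 1.802 m; N'_1 = 21·cos2.8° − 4·1.802 = 13.8; c'Δl = 29.19; W sinα = 1.0
Slice 2: Δl = 1.7/cos16.4° = 1.772 m; N'_2 = 47·cos16.4° − 13·1.772 = 22.1; c'Δl = 28.71; W sinα = 13.3
Slice 3: Δl = 2.5/cos34.2° = 3.023 m; N'_3 = 55·cos34.2° − 6·3.023 = 27.4; c'Δl = 48.97; W sinα = 30.9
Σc'Δl = 106.9 kN/m; ΣN' = 63.2 kN/m; ΣW sinα = 45.2 kN/m
Resisting = 106.9 + 63.2·tan29.1° = 106.9 + 35.2 = 142.0 kN/m
FS = 142.0 / 45.2 = 3.142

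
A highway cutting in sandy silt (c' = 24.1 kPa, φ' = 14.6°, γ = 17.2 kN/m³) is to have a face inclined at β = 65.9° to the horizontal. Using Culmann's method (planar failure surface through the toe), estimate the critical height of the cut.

H_c = 13.21 m

Culmann's analysis gives the critical failure plane at α_cr = (β + φ')/2 = (65.9 + 14.6)/2 = 40.2°, and the critical height
H_c = (4c'/γ) · sinβ cosφ' / [1 − cos(β − φ')]
    = (4·24.1/17.2) · sin65.9°·cos14.6° / [1 − cos(51.3°)]
    = 5.605 · 0.9128·0.9677 / [1 − 0.6252]
    = 5.605 · 0.8834 / 0.3748
    = 13.21 m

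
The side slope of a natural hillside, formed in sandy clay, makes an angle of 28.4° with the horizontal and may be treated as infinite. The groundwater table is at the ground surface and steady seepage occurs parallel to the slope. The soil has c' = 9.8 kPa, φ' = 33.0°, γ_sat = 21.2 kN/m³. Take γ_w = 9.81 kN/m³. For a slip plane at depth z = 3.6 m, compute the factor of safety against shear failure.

With seepage parallel to the slope and the water table at the surface, the effective normal stress on the slip plane uses the buoyant unit weight γ' = γ_sat − γ_w while the driving shear stress uses γ_sat:
FS = [c' + γ' z cos²β tanφ'] / [γ_sat z sinβ cosβ]
γ' = 21.2 − 9.81 = 11.39 kN/m³
Numerator = 9.8 + 11.39·3.6·cos²28.4°·tan33.0° = 9.8 + 11.39·3.6·0.7738·0.6494 = 30.404 kPa
Denominator = 21.2·3.6·sin28.4°·cos28.4° = 21.2·3.6·0.4756·0.8796 = 31.931 kPa
FS = 30.404 / 31.931 = 0.952

FS = 0.95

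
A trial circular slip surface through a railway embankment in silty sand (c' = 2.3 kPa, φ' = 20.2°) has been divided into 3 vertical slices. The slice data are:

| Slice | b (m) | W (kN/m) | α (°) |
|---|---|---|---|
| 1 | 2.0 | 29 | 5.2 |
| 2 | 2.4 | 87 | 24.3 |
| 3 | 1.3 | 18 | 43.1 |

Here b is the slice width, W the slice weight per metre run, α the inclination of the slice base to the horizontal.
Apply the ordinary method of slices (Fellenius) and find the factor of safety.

Ordinary method of slices: FS = Σ[c'·Δl_i + (W_i cosα_i)·tanφ'] / Σ W_i sinα_i, with Δl_i = b_i / cosα_i.
Slice 1: Δl = 2.0/cos5.2° = 2.008 m; N'_1 = 29·cos5.2° = 28.9; c'Δl = 4.62; W sinα = 2.6
Slice 2: Δl = 2.4/cos24.3° = 2.633 m; N'_2 = 87·cos24.3° = 79.3; c'Δl = 6.06; W sinα = 35.8
Slice 3: Δl = 1.3/cos43.1° = 1.780 m; N'_3 = 18·cos43.1° = 13.1; c'Δl = 4.09; W sinα = 12.3
Σc'Δl = 14.8 kN/m; ΣN' = 121.3 kN/m; ΣW sinα = 50.7 kN/m
Resisting = 14.8 + 121.3·tan20.2° = 14.8 + 44.6 = 59.4 kN/m
FS = 59.4 / 50.7 = 1.171

FS = 1.17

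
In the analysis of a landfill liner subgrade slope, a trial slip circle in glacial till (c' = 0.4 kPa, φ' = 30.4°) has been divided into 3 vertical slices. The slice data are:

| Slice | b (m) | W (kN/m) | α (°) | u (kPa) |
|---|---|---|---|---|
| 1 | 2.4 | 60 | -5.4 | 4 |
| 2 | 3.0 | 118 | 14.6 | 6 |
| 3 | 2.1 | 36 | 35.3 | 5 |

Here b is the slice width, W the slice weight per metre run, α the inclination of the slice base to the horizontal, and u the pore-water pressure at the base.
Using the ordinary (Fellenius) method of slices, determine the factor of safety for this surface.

Ordinary method of slices: FS = Σ[c'·Δl_i + (W_i cosα_i − u_i·Δl_i)·tanφ'] / Σ W_i sinα_i, with Δl_i = b_i / cosα_i.
Slice 1: Δl = 2.4/cos(-5.4°) = 2.411 m; N'_1 = 60·cos(-5.4°) − 4·2.411 = 50.1; c'Δl = 0.96; W sinα = -5.6
Slice 2: Δl = 3.0/cos14.6° = 3.100 m; N'_2 = 118·cos14.6° − 6·3.100 = 95.6; c'Δl = 1.24; W sinα = 29.7
Slice 3: Δl = 2.1/cos35.3° = 2.573 m; N'_3 = 36·cos35.3° − 5·2.573 = 16.5; c'Δl = 1.03; W sinα = 20.8
Σc'Δl = 3.2 kN/m; ΣN' = 162.2 kN/m; ΣW sinα = 44.9 kN/m
Resisting = 3.2 + 162.2·tan30.4° = 3.2 + 95.2 = 98.4 kN/m
FS = 98.4 / 44.9 = 2.191

FS = 2.19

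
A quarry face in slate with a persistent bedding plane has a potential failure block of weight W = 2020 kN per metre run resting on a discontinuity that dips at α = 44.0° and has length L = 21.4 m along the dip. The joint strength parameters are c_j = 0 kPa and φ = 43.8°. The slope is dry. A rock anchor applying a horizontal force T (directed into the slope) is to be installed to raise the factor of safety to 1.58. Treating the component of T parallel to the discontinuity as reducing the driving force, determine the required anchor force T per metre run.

Resolving forces along and normal to the sliding plane, with the horizontal anchor force T adding T·sinα to the effective normal force and T·cosα acting up the plane against the driving force:
FS = [c_jL + (W cosα + T sinα) tanφ] / [W sinα − T cosα]
Without the anchor: N' = 1453.1 kN/m, driving T_d = 1403.2 kN/m, resisting R = 0·21.4 + 1453.1·tan43.8° = 1393.4 kN/m, FS = 0.99.
Setting FS = 1.58 and solving for T:
1.58·(1403.2 − T cos44.0°) = 1393.4 + T sin44.0°·tan43.8°
T·(sin44.0°·tan43.8° + 1.58·cos44.0°) = 1.58·1403.2 − 1393.4
T·(0.6947·0.9590 + 1.58·0.7193) = 2217.1 − 1393.4 = 823.6
T·1.8027 = 823.6
T = 456.9 kN/m

T = 457 kN/m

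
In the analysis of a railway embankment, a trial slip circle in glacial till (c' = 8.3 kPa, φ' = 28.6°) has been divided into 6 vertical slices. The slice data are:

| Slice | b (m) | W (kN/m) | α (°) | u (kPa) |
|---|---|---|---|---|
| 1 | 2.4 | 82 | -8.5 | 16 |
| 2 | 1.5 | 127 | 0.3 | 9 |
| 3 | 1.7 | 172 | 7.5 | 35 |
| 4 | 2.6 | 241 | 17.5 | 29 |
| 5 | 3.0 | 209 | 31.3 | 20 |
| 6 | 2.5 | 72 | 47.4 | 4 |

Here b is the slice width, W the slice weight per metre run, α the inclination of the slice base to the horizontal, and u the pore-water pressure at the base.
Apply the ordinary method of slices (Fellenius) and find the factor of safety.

Ordinary method of slices: FS = Σ[c'·Δl_i + (W_i cosα_i − u_i·Δl_i)·tanφ'] / Σ W_i sinα_i, with Δl_i = b_i / cosα_i.
Slice 1: Δl = 2.4/cos(-8.5°) = 2.427 m; N'_1 = 82·cos(-8.5°) − 16·2.427 = 42.3; c'Δl = 20.14; W sinα = -12.1
Slice 2: Δl = 1.5/cos0.3° = 1.500 m; N'_2 = 127·cos0.3° − 9·1.500 = 113.5; c'Δl = 12.45; W sinα = 0.7
Slice 3: Δl = 1.7/cos7.5° = 1.715 m; N'_3 = 172·cos7.5° − 35·1.715 = 110.5; c'Δl = 14.23; W sinα = 22.5
Slice 4: Δl = 2.6/cos17.5° = 2.726 m; N'_4 = 241·cos17.5° − 29·2.726 = 150.8; c'Δl = 22.63; W sinα = 72.5
Slice 5: Δl = 3.0/cos31.3° = 3.511 m; N'_5 = 209·cos31.3° − 20·3.511 = 108.4; c'Δl = 29.14; W sinα = 108.6
Slice 6: Δl = 2.5/cos47.4° = 3.693 m; N'_6 = 72·cos47.4° − 4·3.693 = 34.0; c'Δl = 30.66; W sinα = 53.0
Σc'Δl = 129.2 kN/m; ΣN' = 559.4 kN/m; ΣW sinα = 245.0 kN/m
Resisting = 129.2 + 559.4·tan28.6° = 129.2 + 305.0 = 434.2 kN/m
FS = 434.2 / 245.0 = 1.772

FS = 1.77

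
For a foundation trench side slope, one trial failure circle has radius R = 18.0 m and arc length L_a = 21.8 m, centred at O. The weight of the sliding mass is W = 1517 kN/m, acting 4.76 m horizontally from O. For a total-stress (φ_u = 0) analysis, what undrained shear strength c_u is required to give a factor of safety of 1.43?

c_u = 26.3 kPa

FS = c_u·L_a·R / (W·d), so c_u = FS·W·d / (L_a·R).
c_u = 1.43·1517·4.76 / (21.80·18.0) = 10325.9 / 392.40 = 26.31 kPa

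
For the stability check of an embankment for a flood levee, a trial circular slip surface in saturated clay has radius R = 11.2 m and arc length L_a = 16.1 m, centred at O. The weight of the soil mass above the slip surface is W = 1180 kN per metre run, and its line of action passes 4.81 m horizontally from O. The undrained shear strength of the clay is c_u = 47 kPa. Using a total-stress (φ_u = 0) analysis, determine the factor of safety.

FS = 1.49

Taking moments about the centre O, the resisting moment is provided by the undrained shear strength acting along the arc:
M_R = c_u·L_a·R = 47·16.10·11.2 = 8475.0 kN·m/m
M_D = W·d = 1180·4.81 = 5675.8 kN·m/m
FS = M_R / M_D = 8475.0 / 5675.8 = 1.493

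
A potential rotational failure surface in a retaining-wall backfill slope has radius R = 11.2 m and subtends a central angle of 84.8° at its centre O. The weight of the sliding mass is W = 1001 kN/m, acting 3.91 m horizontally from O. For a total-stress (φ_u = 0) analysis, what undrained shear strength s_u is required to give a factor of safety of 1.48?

s_u = 31.2 kPa

FS = s_u·L_a·R / (W·d), so s_u = FS·W·d / (L_a·R).
Arc length L_a = R·θ = 11.2·(84.8°·π/180) = 11.2·1.4800 = 16.58 m
s_u = 1.48·1001·3.91 / (16.58·11.2) = 5792.6 / 185.66 = 31.20 kPa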